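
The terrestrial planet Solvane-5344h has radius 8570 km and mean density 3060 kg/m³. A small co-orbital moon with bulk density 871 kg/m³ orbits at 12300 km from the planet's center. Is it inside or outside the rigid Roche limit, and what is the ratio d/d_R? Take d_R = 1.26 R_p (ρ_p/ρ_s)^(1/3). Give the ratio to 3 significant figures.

d_R = 1.26 × (8570 km) × (3060/871)^(1/3) = 16420 km
d/d_R = (12300) / (16420) = 0.749
Since d/d_R < 1, the body is inside the Roche limit.

inside; d/d_R ≈ 0.749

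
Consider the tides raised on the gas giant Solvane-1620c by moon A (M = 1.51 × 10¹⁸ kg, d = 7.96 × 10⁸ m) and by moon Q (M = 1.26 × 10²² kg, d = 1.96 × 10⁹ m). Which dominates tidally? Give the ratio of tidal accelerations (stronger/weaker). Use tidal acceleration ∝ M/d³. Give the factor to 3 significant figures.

Compare M/d³ for the two perturbers:
Moon A: (1.51 × 10¹⁸) / (7.96 × 10⁸)³ = 2.994 × 10⁻⁹
Moon Q: (1.26 × 10²²) / (1.96 × 10⁹)³ = 1.673 × 10⁻⁶
Ratio (larger/smaller) = 559

Moon Q, by a factor of ≈ 559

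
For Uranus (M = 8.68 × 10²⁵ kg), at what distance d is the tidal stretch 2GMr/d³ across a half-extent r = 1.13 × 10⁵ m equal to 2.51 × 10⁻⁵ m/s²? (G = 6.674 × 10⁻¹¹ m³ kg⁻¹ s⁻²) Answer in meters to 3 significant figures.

3.74 × 10⁸ m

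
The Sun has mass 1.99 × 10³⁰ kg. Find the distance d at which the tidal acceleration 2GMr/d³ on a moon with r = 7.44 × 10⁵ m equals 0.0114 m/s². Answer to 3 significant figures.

2.59 × 10⁹ m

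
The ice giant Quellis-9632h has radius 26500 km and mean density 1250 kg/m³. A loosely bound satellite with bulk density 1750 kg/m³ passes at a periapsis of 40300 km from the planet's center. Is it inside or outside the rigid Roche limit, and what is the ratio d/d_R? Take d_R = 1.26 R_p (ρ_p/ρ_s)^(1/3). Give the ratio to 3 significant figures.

outside; d/d_R ≈ 1.35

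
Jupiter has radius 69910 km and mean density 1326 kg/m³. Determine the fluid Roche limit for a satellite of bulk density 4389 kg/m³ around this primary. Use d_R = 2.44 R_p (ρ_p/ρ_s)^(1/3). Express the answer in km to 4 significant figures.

1.145 × 10⁵ km

d_R = 2.44 × 69910 km × (1326/4389)^(1/3)
    = 1.145 × 10⁵ km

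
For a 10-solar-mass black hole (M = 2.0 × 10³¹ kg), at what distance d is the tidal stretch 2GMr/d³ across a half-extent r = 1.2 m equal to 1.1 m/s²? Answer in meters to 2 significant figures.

1.4 × 10⁷ m

2GMr/d³ = a_tidal  ⇒  d = (2GMr / a_tidal)^(1/3)
d = (2 × 6.674×10⁻¹¹ × (2.0 × 10³¹) × (1.2) / (1.1))^(1/3)
  = 1.4 × 10⁷ m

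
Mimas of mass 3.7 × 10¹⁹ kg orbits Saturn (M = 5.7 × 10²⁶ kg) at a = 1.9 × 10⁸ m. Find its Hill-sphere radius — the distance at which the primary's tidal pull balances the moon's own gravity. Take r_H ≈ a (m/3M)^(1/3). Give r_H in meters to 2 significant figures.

r_H ≈ a (m/3M)^(1/3)
    = (1.9 × 10⁸) × (3.7 × 10¹⁹ / (3 × 5.7 × 10²⁶))^(1/3)
    = 5.3 × 10⁵ m

5.3 × 10⁵ m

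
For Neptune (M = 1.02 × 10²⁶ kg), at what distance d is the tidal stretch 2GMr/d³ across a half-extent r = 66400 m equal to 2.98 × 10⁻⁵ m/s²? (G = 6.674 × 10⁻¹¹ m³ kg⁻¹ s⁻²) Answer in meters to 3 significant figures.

2GMr/d³ = a_tidal  ⇒  d = (2GMr / a_tidal)^(1/3)
d = (2 × 6.674×10⁻¹¹ × (1.02 × 10²⁶) × (66400) / (2.98 × 10⁻⁵))^(1/3)
  = 3.12 × 10⁸ m

3.12 × 10⁸ m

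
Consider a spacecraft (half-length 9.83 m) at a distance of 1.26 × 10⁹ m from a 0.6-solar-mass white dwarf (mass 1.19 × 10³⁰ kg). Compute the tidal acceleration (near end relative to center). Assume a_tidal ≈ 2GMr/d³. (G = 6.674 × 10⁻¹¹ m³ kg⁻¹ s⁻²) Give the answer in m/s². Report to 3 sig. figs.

7.81 × 10⁻⁷ m/s²

Δg = 2GMr/d³
   = 2 × (6.674 × 10⁻¹¹) × (1.19 × 10³⁰) × (9.83) / (1.26 × 10⁹)³
   = 7.81 × 10⁻⁷ m/s²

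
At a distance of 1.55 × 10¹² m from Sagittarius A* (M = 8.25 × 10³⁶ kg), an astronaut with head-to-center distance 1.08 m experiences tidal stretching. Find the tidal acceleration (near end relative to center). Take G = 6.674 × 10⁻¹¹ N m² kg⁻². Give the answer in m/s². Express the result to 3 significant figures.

3.19 × 10⁻¹⁰ m/s²

a_tidal = 2GMr/d³
        = 2 × (6.674 × 10⁻¹¹) × (8.25 × 10³⁶) × (1.08) / (1.55 × 10¹²)³
        = 3.19 × 10⁻¹⁰ m/s²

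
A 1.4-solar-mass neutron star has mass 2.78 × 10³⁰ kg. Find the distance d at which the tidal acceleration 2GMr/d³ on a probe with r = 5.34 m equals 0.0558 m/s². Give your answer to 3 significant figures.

2GMr/d³ = a_tidal  ⇒  d = (2GMr / a_tidal)^(1/3)
d = (2 × 6.674×10⁻¹¹ × (2.78 × 10³⁰) × (5.34) / (0.0558))^(1/3)
  = 3.29 × 10⁷ m

3.29 × 10⁷ m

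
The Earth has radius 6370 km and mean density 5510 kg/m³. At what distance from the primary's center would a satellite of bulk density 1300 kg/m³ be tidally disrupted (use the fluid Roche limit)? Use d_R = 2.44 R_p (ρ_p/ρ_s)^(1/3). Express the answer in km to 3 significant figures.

d_R = 2.44 × 6370 km × (5510/1300)^(1/3)
    = 25200 km

25200 km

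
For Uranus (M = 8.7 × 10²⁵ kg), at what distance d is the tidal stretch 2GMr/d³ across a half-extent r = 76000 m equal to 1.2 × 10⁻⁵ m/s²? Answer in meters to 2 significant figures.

2GMr/d³ = a_tidal  ⇒  d = (2GMr / a_tidal)^(1/3)
d = (2 × 6.674×10⁻¹¹ × (8.7 × 10²⁵) × (76000) / (1.2 × 10⁻⁵))^(1/3)
  = 4.2 × 10⁸ m

4.2 × 10⁸ m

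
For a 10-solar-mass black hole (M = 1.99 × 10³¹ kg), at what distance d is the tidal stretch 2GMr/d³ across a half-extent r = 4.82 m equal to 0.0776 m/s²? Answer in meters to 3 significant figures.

5.48 × 10⁷ m

2GMr/d³ = a_tidal  ⇒  d = (2GMr / a_tidal)^(1/3)
d = (2 × 6.674×10⁻¹¹ × (1.99 × 10³¹) × (4.82) / (0.0776))^(1/3)
  = 5.48 × 10⁷ m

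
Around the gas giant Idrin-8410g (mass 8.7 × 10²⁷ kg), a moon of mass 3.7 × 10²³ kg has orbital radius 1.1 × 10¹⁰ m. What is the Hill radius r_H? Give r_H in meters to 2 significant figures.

2.7 × 10⁸ m

r_H ≈ a (m/3M)^(1/3)
    = (1.1 × 10¹⁰) × (3.7 × 10²³ / (3 × 8.7 × 10²⁷))^(1/3)
    = 2.7 × 10⁸ m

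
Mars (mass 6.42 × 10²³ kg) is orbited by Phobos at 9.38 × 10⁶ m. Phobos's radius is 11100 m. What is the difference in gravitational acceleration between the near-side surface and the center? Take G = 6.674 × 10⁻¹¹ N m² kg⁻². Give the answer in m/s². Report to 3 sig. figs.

Δg = 2GMr/d³
   = 2 × (6.674 × 10⁻¹¹) × (6.42 × 10²³) × (11100) / (9.38 × 10⁶)³
   = 1.15 × 10⁻³ m/s²

1.15 × 10⁻³ m/s²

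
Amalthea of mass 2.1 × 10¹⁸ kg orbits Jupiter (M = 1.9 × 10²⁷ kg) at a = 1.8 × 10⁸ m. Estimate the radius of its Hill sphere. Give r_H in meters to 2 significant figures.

r_H ≈ a (m/3M)^(1/3)
    = (1.8 × 10⁸) × (2.1 × 10¹⁸ / (3 × 1.9 × 10²⁷))^(1/3)
    = 1.3 × 10⁵ m

1.3 × 10⁵ m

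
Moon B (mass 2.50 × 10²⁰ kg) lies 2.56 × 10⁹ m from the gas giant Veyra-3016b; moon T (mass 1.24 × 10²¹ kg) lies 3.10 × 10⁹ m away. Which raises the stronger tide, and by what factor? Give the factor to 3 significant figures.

Moon T, by a factor of ≈ 2.79

The tide-raising term goes as M/d³ (the gradient of a 1/d² field).
Moon B: (2.50 × 10²⁰) / (2.56 × 10⁹)³ = 1.490 × 10⁻⁸
Moon T: (1.24 × 10²¹) / (3.10 × 10⁹)³ = 4.162 × 10⁻⁸
Ratio (larger/smaller) = 2.79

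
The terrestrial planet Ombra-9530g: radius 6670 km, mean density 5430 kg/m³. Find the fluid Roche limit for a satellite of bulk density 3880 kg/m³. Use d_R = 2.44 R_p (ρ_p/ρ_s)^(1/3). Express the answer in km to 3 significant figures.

18200 km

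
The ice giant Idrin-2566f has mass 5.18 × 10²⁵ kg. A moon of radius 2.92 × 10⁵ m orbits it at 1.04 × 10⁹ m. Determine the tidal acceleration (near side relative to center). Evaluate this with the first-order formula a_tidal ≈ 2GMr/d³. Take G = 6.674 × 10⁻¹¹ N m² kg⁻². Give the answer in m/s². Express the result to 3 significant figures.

1.79 × 10⁻⁶ m/s²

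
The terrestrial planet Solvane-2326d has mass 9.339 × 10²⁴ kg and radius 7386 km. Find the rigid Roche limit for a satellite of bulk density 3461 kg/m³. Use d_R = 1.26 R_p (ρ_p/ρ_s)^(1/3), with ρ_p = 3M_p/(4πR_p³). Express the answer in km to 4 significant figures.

ρ_p = 3M_p/(4πR_p³) = 3 × (9.339 × 10²⁴) / (4π × (7.386 × 10⁶ m)³) = 5533 kg/m³
d_R = 1.26 × 7386 km × (5533/3461)^(1/3)
    = 10880 km

10880 km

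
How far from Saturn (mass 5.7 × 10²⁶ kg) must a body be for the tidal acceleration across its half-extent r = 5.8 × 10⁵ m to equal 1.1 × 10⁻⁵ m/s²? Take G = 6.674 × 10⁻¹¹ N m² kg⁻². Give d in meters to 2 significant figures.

1.6 × 10⁹ m

2GMr/d³ = a_tidal  ⇒  d = (2GMr / a_tidal)^(1/3)
d = (2 × 6.674×10⁻¹¹ × (5.7 × 10²⁶) × (5.8 × 10⁵) / (1.1 × 10⁻⁵))^(1/3)
  = 1.6 × 10⁹ m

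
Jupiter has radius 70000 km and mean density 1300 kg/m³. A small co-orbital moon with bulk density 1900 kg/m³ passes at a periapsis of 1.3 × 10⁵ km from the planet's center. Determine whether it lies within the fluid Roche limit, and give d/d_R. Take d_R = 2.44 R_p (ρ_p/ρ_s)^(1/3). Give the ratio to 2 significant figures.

inside; d/d_R ≈ 0.86

d_R = 2.44 × (70000 km) × (1300/1900)^(1/3) = 1.505 × 10⁵ km
d/d_R = (1.3 × 10⁵) / (1.505 × 10⁵) = 0.86
Since d/d_R < 1, the body is inside the Roche limit.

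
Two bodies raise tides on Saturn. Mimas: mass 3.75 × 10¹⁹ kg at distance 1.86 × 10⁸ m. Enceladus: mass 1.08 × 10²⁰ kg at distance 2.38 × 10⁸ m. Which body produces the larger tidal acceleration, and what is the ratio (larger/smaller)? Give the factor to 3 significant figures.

Enceladus, by a factor of ≈ 1.37

Tidal acceleration ∝ M/d³, so compare M/d³ for each.
Mimas: (3.75 × 10¹⁹) / (1.86 × 10⁸)³ = 5.828 × 10⁻⁶
Enceladus: (1.08 × 10²⁰) / (2.38 × 10⁸)³ = 8.011 × 10⁻⁶
Ratio (larger/smaller) = 1.37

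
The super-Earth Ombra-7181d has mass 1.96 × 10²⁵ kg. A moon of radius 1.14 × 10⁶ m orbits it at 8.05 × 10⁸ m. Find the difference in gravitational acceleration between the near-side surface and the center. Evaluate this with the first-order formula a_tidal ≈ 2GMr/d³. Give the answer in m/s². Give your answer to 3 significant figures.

5.72 × 10⁻⁶ m/s²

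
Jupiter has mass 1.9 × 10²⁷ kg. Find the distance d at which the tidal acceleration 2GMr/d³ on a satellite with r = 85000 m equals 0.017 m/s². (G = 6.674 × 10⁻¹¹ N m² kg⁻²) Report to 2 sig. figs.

2GMr/d³ = a_tidal  ⇒  d = (2GMr / a_tidal)^(1/3)
d = (2 × 6.674×10⁻¹¹ × (1.9 × 10²⁷) × (85000) / (0.017))^(1/3)
  = 1.1 × 10⁸ m

1.1 × 10⁸ m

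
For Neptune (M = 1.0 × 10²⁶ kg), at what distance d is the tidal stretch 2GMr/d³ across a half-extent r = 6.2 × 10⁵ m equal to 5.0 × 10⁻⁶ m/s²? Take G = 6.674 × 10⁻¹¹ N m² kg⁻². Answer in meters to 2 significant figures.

1.2 × 10⁹ m

2GMr/d³ = a_tidal  ⇒  d = (2GMr / a_tidal)^(1/3)
d = (2 × 6.674×10⁻¹¹ × (1.0 × 10²⁶) × (6.2 × 10⁵) / (5.0 × 10⁻⁶))^(1/3)
  = 1.2 × 10⁹ m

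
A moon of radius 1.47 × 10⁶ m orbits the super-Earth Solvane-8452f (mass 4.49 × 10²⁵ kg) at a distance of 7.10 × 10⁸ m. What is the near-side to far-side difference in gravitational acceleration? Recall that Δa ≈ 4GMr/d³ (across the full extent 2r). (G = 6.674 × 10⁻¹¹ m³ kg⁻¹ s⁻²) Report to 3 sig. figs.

Δa = 4GMr/d³
   = 4 × (6.674 × 10⁻¹¹) × (4.49 × 10²⁵) × (1.47 × 10⁶) / (7.10 × 10⁸)³
   = 4.92 × 10⁻⁵ m/s²

4.92 × 10⁻⁵ m/s²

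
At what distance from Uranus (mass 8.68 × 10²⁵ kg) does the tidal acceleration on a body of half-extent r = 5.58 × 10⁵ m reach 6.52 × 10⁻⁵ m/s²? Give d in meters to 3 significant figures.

4.63 × 10⁸ m

2GMr/d³ = a_tidal  ⇒  d = (2GMr / a_tidal)^(1/3)
d = (2 × 6.674×10⁻¹¹ × (8.68 × 10²⁵) × (5.58 × 10⁵) / (6.52 × 10⁻⁵))^(1/3)
  = 4.63 × 10⁸ m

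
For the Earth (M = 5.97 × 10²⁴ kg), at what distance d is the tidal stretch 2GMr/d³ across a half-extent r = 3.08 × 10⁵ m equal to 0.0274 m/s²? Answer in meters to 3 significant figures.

2.08 × 10⁷ m

2GMr/d³ = a_tidal  ⇒  d = (2GMr / a_tidal)^(1/3)
d = (2 × 6.674×10⁻¹¹ × (5.97 × 10²⁴) × (3.08 × 10⁵) / (0.0274))^(1/3)
  = 2.08 × 10⁷ m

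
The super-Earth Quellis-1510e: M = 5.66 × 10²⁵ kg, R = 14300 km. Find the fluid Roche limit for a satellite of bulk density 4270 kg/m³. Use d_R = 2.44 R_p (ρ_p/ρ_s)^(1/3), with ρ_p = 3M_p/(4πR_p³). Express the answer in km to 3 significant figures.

35800 km

ρ_p = 3M_p/(4πR_p³) = 3 × (5.66 × 10²⁵) / (4π × (1.43 × 10⁷ m)³) = 4620 kg/m³
d_R = 2.44 × 14300 km × (4620/4270)^(1/3)
    = 35800 km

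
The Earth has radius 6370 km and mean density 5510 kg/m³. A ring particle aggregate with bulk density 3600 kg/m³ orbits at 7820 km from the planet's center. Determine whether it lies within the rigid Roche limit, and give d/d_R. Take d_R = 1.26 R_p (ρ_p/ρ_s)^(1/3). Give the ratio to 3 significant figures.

d_R = 1.26 × (6370 km) × (5510/3600)^(1/3) = 9250 km
d/d_R = (7820) / (9250) = 0.845
Since d/d_R < 1, the body is inside the Roche limit.

inside; d/d_R ≈ 0.845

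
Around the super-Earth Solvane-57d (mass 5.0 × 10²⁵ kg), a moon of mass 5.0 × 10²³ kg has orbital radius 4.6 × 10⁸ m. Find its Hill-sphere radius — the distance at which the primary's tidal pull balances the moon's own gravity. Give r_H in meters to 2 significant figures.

r_H ≈ a (m/3M)^(1/3)
    = (4.6 × 10⁸) × (5.0 × 10²³ / (3 × 5.0 × 10²⁵))^(1/3)
    = 6.9 × 10⁷ m

6.9 × 10⁷ m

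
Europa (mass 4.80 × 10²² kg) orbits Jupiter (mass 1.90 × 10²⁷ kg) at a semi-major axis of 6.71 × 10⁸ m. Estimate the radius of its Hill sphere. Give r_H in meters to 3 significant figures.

1.37 × 10⁷ m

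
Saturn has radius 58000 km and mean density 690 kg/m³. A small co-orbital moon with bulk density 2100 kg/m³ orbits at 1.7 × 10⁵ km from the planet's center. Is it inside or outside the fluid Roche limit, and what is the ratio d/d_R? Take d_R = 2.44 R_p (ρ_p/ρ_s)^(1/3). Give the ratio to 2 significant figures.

outside; d/d_R ≈ 1.7

d_R = 2.44 × (58000 km) × (690/2100)^(1/3) = 97650 km
d/d_R = (1.7 × 10⁵) / (97650) = 1.7
Since d/d_R > 1, the body is outside the Roche limit.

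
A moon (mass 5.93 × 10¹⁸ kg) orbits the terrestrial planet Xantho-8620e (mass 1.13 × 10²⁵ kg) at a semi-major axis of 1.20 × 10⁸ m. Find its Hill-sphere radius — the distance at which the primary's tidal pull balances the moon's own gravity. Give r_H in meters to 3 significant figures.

6.71 × 10⁵ m

r_H ≈ a (m/3M)^(1/3)
    = (1.20 × 10⁸) × (5.93 × 10¹⁸ / (3 × 1.13 × 10²⁵))^(1/3)
    = 6.71 × 10⁵ m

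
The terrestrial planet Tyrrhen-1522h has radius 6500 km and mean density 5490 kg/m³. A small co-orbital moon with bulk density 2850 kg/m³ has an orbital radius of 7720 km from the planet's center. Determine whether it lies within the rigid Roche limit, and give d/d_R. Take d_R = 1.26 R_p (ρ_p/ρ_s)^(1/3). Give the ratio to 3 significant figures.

d_R = 1.26 × (6500 km) × (5490/2850)^(1/3) = 10190 km
d/d_R = (7720) / (10190) = 0.758
Since d/d_R < 1, the body is inside the Roche limit.

inside; d/d_R ≈ 0.758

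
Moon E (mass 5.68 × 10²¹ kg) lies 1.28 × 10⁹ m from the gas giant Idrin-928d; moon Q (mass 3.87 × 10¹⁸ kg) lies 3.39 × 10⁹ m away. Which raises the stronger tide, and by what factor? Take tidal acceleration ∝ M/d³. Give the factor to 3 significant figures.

Compare M/d³ for the two perturbers:
Moon E: (5.68 × 10²¹) / (1.28 × 10⁹)³ = 2.708 × 10⁻⁶
Moon Q: (3.87 × 10¹⁸) / (3.39 × 10⁹)³ = 9.934 × 10⁻¹¹
Ratio (larger/smaller) = 27300

Moon E, by a factor of ≈ 27300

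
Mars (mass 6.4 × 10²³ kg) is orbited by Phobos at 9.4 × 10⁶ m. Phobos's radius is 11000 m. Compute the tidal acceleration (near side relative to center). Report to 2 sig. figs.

1.1 × 10⁻³ m/s²

Δg = 2GMr/d³
   = 2 × (6.674 × 10⁻¹¹) × (6.4 × 10²³) × (11000) / (9.4 × 10⁶)³
   = 1.1 × 10⁻³ m/s²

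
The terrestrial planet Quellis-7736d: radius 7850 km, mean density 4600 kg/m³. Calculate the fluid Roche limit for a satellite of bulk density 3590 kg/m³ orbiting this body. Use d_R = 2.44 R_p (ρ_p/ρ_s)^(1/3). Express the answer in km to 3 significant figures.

d_R = 2.44 × 7850 km × (4600/3590)^(1/3)
    = 20800 km

20800 km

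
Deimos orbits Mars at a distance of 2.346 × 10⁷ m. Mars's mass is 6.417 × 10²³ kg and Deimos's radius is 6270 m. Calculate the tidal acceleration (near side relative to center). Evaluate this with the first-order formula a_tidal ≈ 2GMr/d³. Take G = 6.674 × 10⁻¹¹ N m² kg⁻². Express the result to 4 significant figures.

4.159 × 10⁻⁵ m/s²

The tidal stretch is the gradient of GM/d² times the body's extent r, hence the 1/d³ dependence.
a_tidal = 2GMr/d³
        = 2 × (6.674 × 10⁻¹¹) × (6.417 × 10²³) × (6270) / (2.346 × 10⁷)³
        = 4.159 × 10⁻⁵ m/s²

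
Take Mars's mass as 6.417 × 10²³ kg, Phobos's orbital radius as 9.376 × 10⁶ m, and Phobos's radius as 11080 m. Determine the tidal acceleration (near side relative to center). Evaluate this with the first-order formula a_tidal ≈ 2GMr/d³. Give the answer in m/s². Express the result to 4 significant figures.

1.151 × 10⁻³ m/s²

Δa = 2GMr/d³
   = 2 × (6.674 × 10⁻¹¹) × (6.417 × 10²³) × (11080) / (9.376 × 10⁶)³
   = 1.151 × 10⁻³ m/s²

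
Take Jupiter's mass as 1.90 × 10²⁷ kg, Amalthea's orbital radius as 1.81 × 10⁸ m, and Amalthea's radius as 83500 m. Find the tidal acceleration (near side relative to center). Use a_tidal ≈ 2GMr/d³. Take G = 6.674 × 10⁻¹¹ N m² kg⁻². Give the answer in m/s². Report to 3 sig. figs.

Δa = 2GMr/d³
   = 2 × (6.674 × 10⁻¹¹) × (1.90 × 10²⁷) × (83500) / (1.81 × 10⁸)³
   = 3.57 × 10⁻³ m/s²

3.57 × 10⁻³ m/s²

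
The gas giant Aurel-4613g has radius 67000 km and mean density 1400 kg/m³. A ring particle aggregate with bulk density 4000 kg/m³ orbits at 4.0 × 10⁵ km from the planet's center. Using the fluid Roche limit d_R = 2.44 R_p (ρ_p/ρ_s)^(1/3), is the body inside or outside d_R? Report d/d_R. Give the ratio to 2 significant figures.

outside; d/d_R ≈ 3.5

d_R = 2.44 × (67000 km) × (1400/4000)^(1/3) = 1.152 × 10⁵ km
d/d_R = (4.0 × 10⁵) / (1.152 × 10⁵) = 3.5
Since d/d_R > 1, the body is outside the Roche limit.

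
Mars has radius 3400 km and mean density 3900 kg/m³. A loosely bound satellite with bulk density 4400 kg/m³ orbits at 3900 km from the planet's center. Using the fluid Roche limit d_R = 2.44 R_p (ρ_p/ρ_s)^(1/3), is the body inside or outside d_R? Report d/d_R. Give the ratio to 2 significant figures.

inside; d/d_R ≈ 0.49

d_R = 2.44 × (3400 km) × (3900/4400)^(1/3) = 7969 km
d/d_R = (3900) / (7969) = 0.49
Since d/d_R < 1, the body is inside the Roche limit.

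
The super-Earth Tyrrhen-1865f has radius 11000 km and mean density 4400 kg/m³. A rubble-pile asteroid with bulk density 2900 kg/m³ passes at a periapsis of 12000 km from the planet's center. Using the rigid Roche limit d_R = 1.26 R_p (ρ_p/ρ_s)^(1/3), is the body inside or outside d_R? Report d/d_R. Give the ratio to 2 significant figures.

inside; d/d_R ≈ 0.75

d_R = 1.26 × (11000 km) × (4400/2900)^(1/3) = 15930 km
d/d_R = (12000) / (15930) = 0.75
Since d/d_R < 1, the body is inside the Roche limit.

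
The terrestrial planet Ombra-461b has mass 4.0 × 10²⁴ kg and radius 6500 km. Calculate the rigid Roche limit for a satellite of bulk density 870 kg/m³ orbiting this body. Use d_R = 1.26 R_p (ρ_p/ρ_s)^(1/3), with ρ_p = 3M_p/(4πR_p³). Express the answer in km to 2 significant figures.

ρ_p = 3M_p/(4πR_p³) = 3 × (4.0 × 10²⁴) / (4π × (6.5 × 10⁶ m)³) = 3500 kg/m³
d_R = 1.26 × 6500 km × (3500/870)^(1/3)
    = 13000 km

13000 km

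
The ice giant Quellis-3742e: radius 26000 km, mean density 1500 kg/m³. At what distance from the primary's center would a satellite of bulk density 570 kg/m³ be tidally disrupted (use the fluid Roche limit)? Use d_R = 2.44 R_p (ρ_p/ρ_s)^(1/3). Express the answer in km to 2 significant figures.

d_R = 2.44 × 26000 km × (1500/570)^(1/3)
    = 88000 km

88000 km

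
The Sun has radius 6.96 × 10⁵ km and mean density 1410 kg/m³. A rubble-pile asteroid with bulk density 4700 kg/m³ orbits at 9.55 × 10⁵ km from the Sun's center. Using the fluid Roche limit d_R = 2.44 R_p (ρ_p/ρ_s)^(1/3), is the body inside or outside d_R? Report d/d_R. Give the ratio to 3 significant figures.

inside; d/d_R ≈ 0.840

d_R = 2.44 × (6.96 × 10⁵ km) × (1410/4700)^(1/3) = 1.137 × 10⁶ km
d/d_R = (9.55 × 10⁵) / (1.137 × 10⁶) = 0.840
Since d/d_R < 1, the body is inside the Roche limit.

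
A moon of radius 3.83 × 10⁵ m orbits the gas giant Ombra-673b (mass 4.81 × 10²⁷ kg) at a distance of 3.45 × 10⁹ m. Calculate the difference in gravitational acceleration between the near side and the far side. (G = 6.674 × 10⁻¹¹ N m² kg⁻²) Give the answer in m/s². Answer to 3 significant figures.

1.20 × 10⁻⁵ m/s²

Δg = 4GMr/d³
   = 4 × (6.674 × 10⁻¹¹) × (4.81 × 10²⁷) × (3.83 × 10⁵) / (3.45 × 10⁹)³
   = 1.20 × 10⁻⁵ m/s²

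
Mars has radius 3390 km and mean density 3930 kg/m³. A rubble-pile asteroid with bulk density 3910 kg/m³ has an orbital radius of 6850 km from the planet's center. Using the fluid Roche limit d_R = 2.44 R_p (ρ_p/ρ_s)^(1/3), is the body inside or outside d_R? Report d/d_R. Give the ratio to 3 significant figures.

inside; d/d_R ≈ 0.827

d_R = 2.44 × (3390 km) × (3930/3910)^(1/3) = 8286 km
d/d_R = (6850) / (8286) = 0.827
Since d/d_R < 1, the body is inside the Roche limit.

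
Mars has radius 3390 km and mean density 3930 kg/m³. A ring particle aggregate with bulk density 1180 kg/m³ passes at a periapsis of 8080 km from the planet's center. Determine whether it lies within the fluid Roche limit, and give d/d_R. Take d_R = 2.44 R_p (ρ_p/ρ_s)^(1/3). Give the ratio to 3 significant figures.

inside; d/d_R ≈ 0.654

d_R = 2.44 × (3390 km) × (3930/1180)^(1/3) = 12350 km
d/d_R = (8080) / (12350) = 0.654
Since d/d_R < 1, the body is inside the Roche limit.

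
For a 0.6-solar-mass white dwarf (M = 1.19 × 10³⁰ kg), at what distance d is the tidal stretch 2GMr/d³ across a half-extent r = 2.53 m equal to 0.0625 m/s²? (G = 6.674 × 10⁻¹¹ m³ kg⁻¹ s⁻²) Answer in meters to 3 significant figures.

1.86 × 10⁷ m

2GMr/d³ = a_tidal  ⇒  d = (2GMr / a_tidal)^(1/3)
d = (2 × 6.674×10⁻¹¹ × (1.19 × 10³⁰) × (2.53) / (0.0625))^(1/3)
  = 1.86 × 10⁷ m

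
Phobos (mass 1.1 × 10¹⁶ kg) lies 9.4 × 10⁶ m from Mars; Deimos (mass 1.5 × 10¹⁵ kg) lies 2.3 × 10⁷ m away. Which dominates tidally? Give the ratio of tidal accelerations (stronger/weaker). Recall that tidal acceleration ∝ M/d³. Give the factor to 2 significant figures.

The tide-raising term goes as M/d³ (the gradient of a 1/d² field).
Phobos: (1.1 × 10¹⁶) / (9.4 × 10⁶)³ = 1.324 × 10⁻⁵
Deimos: (1.5 × 10¹⁵) / (2.3 × 10⁷)³ = 1.233 × 10⁻⁷
Ratio (larger/smaller) = 110

Phobos, by a factor of ≈ 110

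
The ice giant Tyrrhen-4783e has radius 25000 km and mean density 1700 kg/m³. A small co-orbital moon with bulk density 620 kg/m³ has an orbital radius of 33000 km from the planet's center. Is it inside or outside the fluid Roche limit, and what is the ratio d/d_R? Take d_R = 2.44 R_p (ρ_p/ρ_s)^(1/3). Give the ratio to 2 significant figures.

inside; d/d_R ≈ 0.39

d_R = 2.44 × (25000 km) × (1700/620)^(1/3) = 85380 km
d/d_R = (33000) / (85380) = 0.39
Since d/d_R < 1, the body is inside the Roche limit.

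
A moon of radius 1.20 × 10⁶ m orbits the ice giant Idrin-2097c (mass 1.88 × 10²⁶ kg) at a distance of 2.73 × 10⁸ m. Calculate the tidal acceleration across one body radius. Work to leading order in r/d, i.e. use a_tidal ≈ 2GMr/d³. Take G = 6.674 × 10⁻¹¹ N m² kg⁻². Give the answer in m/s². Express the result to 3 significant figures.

The tidal stretch is the gradient of GM/d² times the body's extent r, hence the 1/d³ dependence.
a_tidal = 2GMr/d³
        = 2 × (6.674 × 10⁻¹¹) × (1.88 × 10²⁶) × (1.20 × 10⁶) / (2.73 × 10⁸)³
        = 1.48 × 10⁻³ m/s²

1.48 × 10⁻³ m/s²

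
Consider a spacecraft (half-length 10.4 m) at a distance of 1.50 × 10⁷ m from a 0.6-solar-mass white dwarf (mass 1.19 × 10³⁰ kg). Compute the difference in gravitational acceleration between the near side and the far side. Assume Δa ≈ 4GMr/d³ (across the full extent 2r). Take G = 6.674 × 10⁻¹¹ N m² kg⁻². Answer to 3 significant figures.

9.79 × 10⁻¹ m/s²

Near-to-far spans 2r, so the tidal difference is twice the near-to-center value: 4GMr/d³.
Δa = 4GMr/d³
   = 4 × (6.674 × 10⁻¹¹) × (1.19 × 10³⁰) × (10.4) / (1.50 × 10⁷)³
   = 9.79 × 10⁻¹ m/s²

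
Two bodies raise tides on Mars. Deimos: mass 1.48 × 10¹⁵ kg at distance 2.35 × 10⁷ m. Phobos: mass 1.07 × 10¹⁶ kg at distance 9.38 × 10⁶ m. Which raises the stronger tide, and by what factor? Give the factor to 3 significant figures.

Tidal acceleration ∝ M/d³, so compare M/d³ for each.
Deimos: (1.48 × 10¹⁵) / (2.35 × 10⁷)³ = 1.140 × 10⁻⁷
Phobos: (1.07 × 10¹⁶) / (9.38 × 10⁶)³ = 1.297 × 10⁻⁵
Ratio (larger/smaller) = 114

Phobos, by a factor of ≈ 114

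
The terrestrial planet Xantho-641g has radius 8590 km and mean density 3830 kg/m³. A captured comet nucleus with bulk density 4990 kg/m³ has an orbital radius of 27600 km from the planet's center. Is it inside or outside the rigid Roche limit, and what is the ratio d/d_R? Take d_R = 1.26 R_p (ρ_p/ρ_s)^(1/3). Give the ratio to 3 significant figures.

outside; d/d_R ≈ 2.79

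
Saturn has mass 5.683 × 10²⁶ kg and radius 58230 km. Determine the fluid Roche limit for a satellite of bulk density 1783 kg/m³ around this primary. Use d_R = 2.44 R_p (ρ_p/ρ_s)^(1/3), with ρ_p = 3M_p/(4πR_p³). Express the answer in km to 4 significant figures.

ρ_p = 3M_p/(4πR_p³) = 3 × (5.683 × 10²⁶) / (4π × (5.823 × 10⁷ m)³) = 687.1 kg/m³
d_R = 2.44 × 58230 km × (687.1/1783)^(1/3)
    = 1.034 × 10⁵ km

1.034 × 10⁵ km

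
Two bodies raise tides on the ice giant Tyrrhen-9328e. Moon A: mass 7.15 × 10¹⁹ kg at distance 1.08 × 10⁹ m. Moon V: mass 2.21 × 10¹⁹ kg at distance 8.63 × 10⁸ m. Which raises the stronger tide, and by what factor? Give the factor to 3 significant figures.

Compare M/d³ for the two perturbers:
Moon A: (7.15 × 10¹⁹) / (1.08 × 10⁹)³ = 5.676 × 10⁻⁸
Moon V: (2.21 × 10¹⁹) / (8.63 × 10⁸)³ = 3.438 × 10⁻⁸
Ratio (larger/smaller) = 1.65

Moon A, by a factor of ≈ 1.65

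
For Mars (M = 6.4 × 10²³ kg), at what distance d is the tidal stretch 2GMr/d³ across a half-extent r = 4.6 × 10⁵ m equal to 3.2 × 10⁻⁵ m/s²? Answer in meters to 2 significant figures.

2GMr/d³ = a_tidal  ⇒  d = (2GMr / a_tidal)^(1/3)
d = (2 × 6.674×10⁻¹¹ × (6.4 × 10²³) × (4.6 × 10⁵) / (3.2 × 10⁻⁵))^(1/3)
  = 1.1 × 10⁸ m

1.1 × 10⁸ m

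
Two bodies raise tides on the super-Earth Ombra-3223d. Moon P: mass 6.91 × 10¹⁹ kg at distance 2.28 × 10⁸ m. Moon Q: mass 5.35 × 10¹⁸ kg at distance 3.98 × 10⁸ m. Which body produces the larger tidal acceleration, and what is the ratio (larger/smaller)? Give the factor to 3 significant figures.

Moon P, by a factor of ≈ 68.7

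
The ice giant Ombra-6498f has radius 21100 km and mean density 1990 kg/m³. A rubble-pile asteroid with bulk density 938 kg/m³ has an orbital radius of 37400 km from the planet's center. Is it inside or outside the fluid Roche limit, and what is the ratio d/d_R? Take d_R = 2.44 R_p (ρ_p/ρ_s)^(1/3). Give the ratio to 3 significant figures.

inside; d/d_R ≈ 0.565

d_R = 2.44 × (21100 km) × (1990/938)^(1/3) = 66150 km
d/d_R = (37400) / (66150) = 0.565
Since d/d_R < 1, the body is inside the Roche limit.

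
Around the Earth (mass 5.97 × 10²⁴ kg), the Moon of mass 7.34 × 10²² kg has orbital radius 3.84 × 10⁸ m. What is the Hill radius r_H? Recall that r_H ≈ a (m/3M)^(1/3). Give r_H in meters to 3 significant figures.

r_H ≈ a (m/3M)^(1/3)
    = (3.84 × 10⁸) × (7.34 × 10²² / (3 × 5.97 × 10²⁴))^(1/3)
    = 6.15 × 10⁷ m

6.15 × 10⁷ m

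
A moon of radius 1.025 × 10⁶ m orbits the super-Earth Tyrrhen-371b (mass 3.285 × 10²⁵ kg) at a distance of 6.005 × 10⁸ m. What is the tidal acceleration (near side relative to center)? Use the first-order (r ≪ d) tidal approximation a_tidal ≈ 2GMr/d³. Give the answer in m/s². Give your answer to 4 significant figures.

Since r ≪ d, expand the inverse-square field across one radius to get the leading 2GMr/d³ term.
a_tidal = 2GMr/d³
        = 2 × (6.674 × 10⁻¹¹) × (3.285 × 10²⁵) × (1.025 × 10⁶) / (6.005 × 10⁸)³
        = 2.076 × 10⁻⁵ m/s²

2.076 × 10⁻⁵ m/s²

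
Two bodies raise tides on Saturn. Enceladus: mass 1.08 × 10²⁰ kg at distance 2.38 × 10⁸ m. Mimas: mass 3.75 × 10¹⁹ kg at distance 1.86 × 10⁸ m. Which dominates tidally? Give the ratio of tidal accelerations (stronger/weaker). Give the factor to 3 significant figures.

Enceladus, by a factor of ≈ 1.37

Tidal stretch scales as M/d³; compute that for each body.
Enceladus: (1.08 × 10²⁰) / (2.38 × 10⁸)³ = 8.011 × 10⁻⁶
Mimas: (3.75 × 10¹⁹) / (1.86 × 10⁸)³ = 5.828 × 10⁻⁶
Ratio (larger/smaller) = 1.37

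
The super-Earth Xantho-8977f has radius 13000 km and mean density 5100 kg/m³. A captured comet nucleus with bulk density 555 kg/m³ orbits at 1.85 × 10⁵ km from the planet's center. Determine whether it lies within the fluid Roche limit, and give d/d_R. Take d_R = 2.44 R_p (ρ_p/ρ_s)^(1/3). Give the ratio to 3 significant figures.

outside; d/d_R ≈ 2.78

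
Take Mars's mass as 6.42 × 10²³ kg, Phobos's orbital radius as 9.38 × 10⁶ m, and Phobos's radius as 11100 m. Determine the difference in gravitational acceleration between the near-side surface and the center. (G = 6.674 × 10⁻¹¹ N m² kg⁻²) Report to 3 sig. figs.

1.15 × 10⁻³ m/s²

a_tidal = 2GMr/d³
        = 2 × (6.674 × 10⁻¹¹) × (6.42 × 10²³) × (11100) / (9.38 × 10⁶)³
        = 1.15 × 10⁻³ m/s²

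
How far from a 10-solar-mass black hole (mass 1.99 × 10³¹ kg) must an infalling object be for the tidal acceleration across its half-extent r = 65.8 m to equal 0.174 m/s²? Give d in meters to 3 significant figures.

1.00 × 10⁸ m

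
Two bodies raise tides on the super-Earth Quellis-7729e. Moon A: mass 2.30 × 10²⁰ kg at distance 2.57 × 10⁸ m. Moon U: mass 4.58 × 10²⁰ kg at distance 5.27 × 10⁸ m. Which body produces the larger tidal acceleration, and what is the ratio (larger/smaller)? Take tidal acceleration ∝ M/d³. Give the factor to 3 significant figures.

Moon A, by a factor of ≈ 4.33

Tidal stretch scales as M/d³; compute that for each body.
Moon A: (2.30 × 10²⁰) / (2.57 × 10⁸)³ = 1.355 × 10⁻⁵
Moon U: (4.58 × 10²⁰) / (5.27 × 10⁸)³ = 3.129 × 10⁻⁶
Ratio (larger/smaller) = 4.33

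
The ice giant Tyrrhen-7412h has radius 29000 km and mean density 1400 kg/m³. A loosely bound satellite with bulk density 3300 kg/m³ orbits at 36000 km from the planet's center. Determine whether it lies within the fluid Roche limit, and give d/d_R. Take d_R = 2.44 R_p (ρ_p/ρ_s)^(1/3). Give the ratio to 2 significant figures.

d_R = 2.44 × (29000 km) × (1400/3300)^(1/3) = 53170 km
d/d_R = (36000) / (53170) = 0.68
Since d/d_R < 1, the body is inside the Roche limit.

inside; d/d_R ≈ 0.68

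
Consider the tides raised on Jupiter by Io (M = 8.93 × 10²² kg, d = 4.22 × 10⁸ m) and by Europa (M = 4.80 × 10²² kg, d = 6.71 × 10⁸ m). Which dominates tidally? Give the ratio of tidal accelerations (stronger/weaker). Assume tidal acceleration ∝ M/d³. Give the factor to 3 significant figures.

Tidal acceleration ∝ M/d³, so compare M/d³ for each.
Io: (8.93 × 10²²) / (4.22 × 10⁸)³ = 1.188 × 10⁻³
Europa: (4.80 × 10²²) / (6.71 × 10⁸)³ = 1.589 × 10⁻⁴
Ratio (larger/smaller) = 7.48

Io, by a factor of ≈ 7.48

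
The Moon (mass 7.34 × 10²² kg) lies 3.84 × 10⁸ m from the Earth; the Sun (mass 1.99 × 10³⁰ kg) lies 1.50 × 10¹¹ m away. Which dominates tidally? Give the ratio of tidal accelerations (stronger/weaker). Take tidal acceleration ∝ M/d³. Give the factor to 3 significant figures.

The Moon, by a factor of ≈ 2.20

Tidal stretch scales as M/d³; compute that for each body.
The Moon: (7.34 × 10²²) / (3.84 × 10⁸)³ = 1.296 × 10⁻³
The Sun: (1.99 × 10³⁰) / (1.50 × 10¹¹)³ = 5.896 × 10⁻⁴
Ratio (larger/smaller) = 2.20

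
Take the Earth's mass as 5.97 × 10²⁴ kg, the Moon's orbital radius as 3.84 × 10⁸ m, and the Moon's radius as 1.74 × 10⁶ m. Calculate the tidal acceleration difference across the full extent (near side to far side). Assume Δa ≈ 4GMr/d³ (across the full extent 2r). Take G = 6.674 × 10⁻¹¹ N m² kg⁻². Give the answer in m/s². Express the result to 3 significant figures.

4.90 × 10⁻⁵ m/s²

a_tidal = 4GMr/d³
        = 4 × (6.674 × 10⁻¹¹) × (5.97 × 10²⁴) × (1.74 × 10⁶) / (3.84 × 10⁸)³
        = 4.90 × 10⁻⁵ m/s²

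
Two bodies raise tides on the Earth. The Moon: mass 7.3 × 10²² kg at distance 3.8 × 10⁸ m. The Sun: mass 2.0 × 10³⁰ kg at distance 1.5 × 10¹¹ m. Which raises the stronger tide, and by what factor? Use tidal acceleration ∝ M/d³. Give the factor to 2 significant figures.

The tide-raising term goes as M/d³ (the gradient of a 1/d² field).
The Moon: (7.3 × 10²²) / (3.8 × 10⁸)³ = 1.330 × 10⁻³
The Sun: (2.0 × 10³⁰) / (1.5 × 10¹¹)³ = 5.926 × 10⁻⁴
Ratio (larger/smaller) = 2.2

The Moon, by a factor of ≈ 2.2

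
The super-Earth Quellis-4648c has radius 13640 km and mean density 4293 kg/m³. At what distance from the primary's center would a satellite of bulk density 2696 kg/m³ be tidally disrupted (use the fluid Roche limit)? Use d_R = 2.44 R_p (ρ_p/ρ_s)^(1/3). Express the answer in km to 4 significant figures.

d_R = 2.44 × 13640 km × (4293/2696)^(1/3)
    = 38860 km

38860 km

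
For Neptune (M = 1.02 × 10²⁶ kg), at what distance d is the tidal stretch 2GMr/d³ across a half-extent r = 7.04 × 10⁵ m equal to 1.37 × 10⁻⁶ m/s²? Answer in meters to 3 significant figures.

2GMr/d³ = a_tidal  ⇒  d = (2GMr / a_tidal)^(1/3)
d = (2 × 6.674×10⁻¹¹ × (1.02 × 10²⁶) × (7.04 × 10⁵) / (1.37 × 10⁻⁶))^(1/3)
  = 1.91 × 10⁹ m

1.91 × 10⁹ m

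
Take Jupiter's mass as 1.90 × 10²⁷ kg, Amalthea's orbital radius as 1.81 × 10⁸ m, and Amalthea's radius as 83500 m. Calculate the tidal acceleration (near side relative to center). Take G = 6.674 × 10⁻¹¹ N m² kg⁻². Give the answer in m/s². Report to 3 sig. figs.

a_tidal = 2GMr/d³
        = 2 × (6.674 × 10⁻¹¹) × (1.90 × 10²⁷) × (83500) / (1.81 × 10⁸)³
        = 3.57 × 10⁻³ m/s²

3.57 × 10⁻³ m/s²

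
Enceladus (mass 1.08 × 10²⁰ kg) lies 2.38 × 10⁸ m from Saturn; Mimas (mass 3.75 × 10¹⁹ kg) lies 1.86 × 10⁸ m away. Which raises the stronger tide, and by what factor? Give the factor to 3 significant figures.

Compare M/d³ for the two perturbers:
Enceladus: (1.08 × 10²⁰) / (2.38 × 10⁸)³ = 8.011 × 10⁻⁶
Mimas: (3.75 × 10¹⁹) / (1.86 × 10⁸)³ = 5.828 × 10⁻⁶
Ratio (larger/smaller) = 1.37

Enceladus, by a factor of ≈ 1.37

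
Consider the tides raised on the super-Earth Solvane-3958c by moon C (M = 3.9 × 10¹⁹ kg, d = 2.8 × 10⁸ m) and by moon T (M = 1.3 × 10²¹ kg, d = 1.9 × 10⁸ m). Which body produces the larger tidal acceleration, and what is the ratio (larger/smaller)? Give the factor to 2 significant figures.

Moon T, by a factor of ≈ 110

The tide-raising term goes as M/d³ (the gradient of a 1/d² field).
Moon C: (3.9 × 10¹⁹) / (2.8 × 10⁸)³ = 1.777 × 10⁻⁶
Moon T: (1.3 × 10²¹) / (1.9 × 10⁸)³ = 1.895 × 10⁻⁴
Ratio (larger/smaller) = 110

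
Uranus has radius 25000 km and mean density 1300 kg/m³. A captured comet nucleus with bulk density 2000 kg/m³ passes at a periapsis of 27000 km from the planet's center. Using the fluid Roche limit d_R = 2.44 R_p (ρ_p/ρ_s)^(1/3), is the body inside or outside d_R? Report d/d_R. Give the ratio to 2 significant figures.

inside; d/d_R ≈ 0.51

d_R = 2.44 × (25000 km) × (1300/2000)^(1/3) = 52840 km
d/d_R = (27000) / (52840) = 0.51
Since d/d_R < 1, the body is inside the Roche limit.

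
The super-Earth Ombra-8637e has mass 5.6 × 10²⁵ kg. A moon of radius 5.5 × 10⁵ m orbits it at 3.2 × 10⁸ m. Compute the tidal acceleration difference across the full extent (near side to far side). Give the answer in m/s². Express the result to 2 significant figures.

Δg = 4GMr/d³
   = 4 × (6.674 × 10⁻¹¹) × (5.6 × 10²⁵) × (5.5 × 10⁵) / (3.2 × 10⁸)³
   = 2.5 × 10⁻⁴ m/s²

2.5 × 10⁻⁴ m/s²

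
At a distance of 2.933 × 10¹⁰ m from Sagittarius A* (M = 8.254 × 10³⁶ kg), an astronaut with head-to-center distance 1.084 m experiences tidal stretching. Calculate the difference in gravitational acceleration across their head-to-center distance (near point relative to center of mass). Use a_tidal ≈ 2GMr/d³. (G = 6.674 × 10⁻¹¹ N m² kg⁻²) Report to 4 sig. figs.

a_tidal = 2GMr/d³
        = 2 × (6.674 × 10⁻¹¹) × (8.254 × 10³⁶) × (1.084) / (2.933 × 10¹⁰)³
        = 4.733 × 10⁻⁵ m/s²

4.733 × 10⁻⁵ m/s²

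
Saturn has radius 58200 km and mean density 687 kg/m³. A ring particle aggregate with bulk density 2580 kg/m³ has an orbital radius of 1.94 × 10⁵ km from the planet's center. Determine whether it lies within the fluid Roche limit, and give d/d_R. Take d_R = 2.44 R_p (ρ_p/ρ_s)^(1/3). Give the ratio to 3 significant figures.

outside; d/d_R ≈ 2.12

d_R = 2.44 × (58200 km) × (687/2580)^(1/3) = 91360 km
d/d_R = (1.94 × 10⁵) / (91360) = 2.12
Since d/d_R > 1, the body is outside the Roche limit.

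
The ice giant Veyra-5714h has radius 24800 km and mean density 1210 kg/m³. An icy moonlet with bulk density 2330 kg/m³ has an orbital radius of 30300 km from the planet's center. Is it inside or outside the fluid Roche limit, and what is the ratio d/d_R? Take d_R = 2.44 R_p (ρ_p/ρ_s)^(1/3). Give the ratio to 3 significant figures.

d_R = 2.44 × (24800 km) × (1210/2330)^(1/3) = 48640 km
d/d_R = (30300) / (48640) = 0.623
Since d/d_R < 1, the body is inside the Roche limit.

inside; d/d_R ≈ 0.623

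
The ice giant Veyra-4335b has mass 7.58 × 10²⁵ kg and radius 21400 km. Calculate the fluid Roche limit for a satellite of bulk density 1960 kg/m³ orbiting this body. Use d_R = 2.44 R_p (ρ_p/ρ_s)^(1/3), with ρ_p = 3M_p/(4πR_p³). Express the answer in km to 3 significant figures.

ρ_p = 3M_p/(4πR_p³) = 3 × (7.58 × 10²⁵) / (4π × (2.14 × 10⁷ m)³) = 1850 kg/m³
d_R = 2.44 × 21400 km × (1850/1960)^(1/3)
    = 51200 km

51200 km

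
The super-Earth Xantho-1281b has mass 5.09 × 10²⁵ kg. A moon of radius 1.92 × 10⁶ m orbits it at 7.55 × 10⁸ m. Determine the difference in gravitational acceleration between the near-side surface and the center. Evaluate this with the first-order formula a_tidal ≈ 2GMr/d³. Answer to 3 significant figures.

3.03 × 10⁻⁵ m/s²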